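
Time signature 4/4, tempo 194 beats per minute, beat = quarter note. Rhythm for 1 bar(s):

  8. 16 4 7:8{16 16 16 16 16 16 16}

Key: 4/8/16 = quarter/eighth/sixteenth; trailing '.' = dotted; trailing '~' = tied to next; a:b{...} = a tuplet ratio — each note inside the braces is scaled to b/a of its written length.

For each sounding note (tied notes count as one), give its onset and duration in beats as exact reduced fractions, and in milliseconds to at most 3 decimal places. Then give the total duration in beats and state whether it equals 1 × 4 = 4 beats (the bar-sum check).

1) 0.0ms=0b +231.959ms=3/4b
2) 231.959ms=3/4b +77.32ms=1/4b
3) 309.278ms=1b +309.278ms=1b
4) 618.557ms=2b +88.365ms=2/7b
5) 706.922ms=16/7b +88.365ms=2/7b
6) 795.287ms=18/7b +88.365ms=2/7b
7) 883.652ms=20/7b +88.365ms=2/7b
8) 972.018ms=22/7b +88.365ms=2/7b
9) 1060.383ms=24/7b +88.365ms=2/7b
10) 1148.748ms=26/7b +88.365ms=2/7b
Σ=4b of 4 (194bpm 4/4) — PASS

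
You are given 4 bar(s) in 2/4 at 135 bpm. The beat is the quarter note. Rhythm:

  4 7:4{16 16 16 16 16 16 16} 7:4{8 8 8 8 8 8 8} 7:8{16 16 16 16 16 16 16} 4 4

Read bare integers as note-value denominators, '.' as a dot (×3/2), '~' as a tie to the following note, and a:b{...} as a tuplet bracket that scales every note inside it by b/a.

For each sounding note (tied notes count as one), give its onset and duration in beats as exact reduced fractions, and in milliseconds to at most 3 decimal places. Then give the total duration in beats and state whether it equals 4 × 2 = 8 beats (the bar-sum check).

1) 0.0ms=0b +444.444ms=1b
2) 444.444ms=1b +63.492ms=1/7b
3) 507.937ms=8/7b +63.492ms=1/7b
4) 571.429ms=9/7b +63.492ms=1/7b
5) 634.921ms=10/7b +63.492ms=1/7b
6) 698.413ms=11/7b +63.492ms=1/7b
7) 761.905ms=12/7b +63.492ms=1/7b
8) 825.397ms=13/7b +63.492ms=1/7b
9) 888.889ms=2b +126.984ms=2/7b
10) 1015.873ms=16/7b +126.984ms=2/7b
11) 1142.857ms=18/7b +126.984ms=2/7b
12) 1269.841ms=20/7b +126.984ms=2/7b
13) 1396.825ms=22/7b +126.984ms=2/7b
14) 1523.81ms=24/7b +126.984ms=2/7b
15) 1650.794ms=26/7b +126.984ms=2/7b
16) 1777.778ms=4b +126.984ms=2/7b
17) 1904.762ms=30/7b +126.984ms=2/7b
18) 2031.746ms=32/7b +126.984ms=2/7b
19) 2158.73ms=34/7b +126.984ms=2/7b
20) 2285.714ms=36/7b +126.984ms=2/7b
21) 2412.698ms=38/7b +126.984ms=2/7b
22) 2539.683ms=40/7b +126.984ms=2/7b
23) 2666.667ms=6b +444.444ms=1b
24) 3111.111ms=7b +444.444ms=1b
Σ=8b of 8 (135bpm 2/4) — PASS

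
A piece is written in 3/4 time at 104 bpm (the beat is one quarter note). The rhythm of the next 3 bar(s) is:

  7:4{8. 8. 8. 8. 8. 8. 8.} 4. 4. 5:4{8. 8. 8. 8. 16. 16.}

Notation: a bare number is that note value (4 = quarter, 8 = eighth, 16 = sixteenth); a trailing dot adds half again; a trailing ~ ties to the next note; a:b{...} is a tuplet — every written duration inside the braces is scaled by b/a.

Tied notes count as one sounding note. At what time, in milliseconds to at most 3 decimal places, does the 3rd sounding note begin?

1. 0.0ms @ 0 + 247.253ms (3/7)
2. 247.253ms @ 3/7 + 247.253ms (3/7)
3. 494.505ms @ 6/7 + 247.253ms (3/7)
4. 741.758ms @ 9/7 + 247.253ms (3/7)
5. 989.011ms @ 12/7 + 247.253ms (3/7)
6. 1236.264ms @ 15/7 + 247.253ms (3/7)
7. 1483.516ms @ 18/7 + 247.253ms (3/7)
8. 1730.769ms @ 3 + 865.385ms (3/2)
9. 2596.154ms @ 9/2 + 865.385ms (3/2)
10. 3461.538ms @ 6 + 346.154ms (3/5)
11. 3807.692ms @ 33/5 + 346.154ms (3/5)
12. 4153.846ms @ 36/5 + 346.154ms (3/5)
13. 4500.0ms @ 39/5 + 346.154ms (3/5)
14. 4846.154ms @ 42/5 + 173.077ms (3/10)
15. 5019.231ms @ 87/10 + 173.077ms (3/10)

note 3 onset = 6/7b = 494.505ms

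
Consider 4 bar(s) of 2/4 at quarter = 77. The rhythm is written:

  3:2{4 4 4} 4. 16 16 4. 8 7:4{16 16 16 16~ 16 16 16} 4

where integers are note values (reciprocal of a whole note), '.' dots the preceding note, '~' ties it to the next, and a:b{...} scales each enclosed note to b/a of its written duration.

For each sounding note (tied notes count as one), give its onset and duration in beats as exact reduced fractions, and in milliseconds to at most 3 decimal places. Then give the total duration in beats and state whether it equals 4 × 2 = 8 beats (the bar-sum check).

1) 0.0ms=0b +519.481ms=2/3b
2) 519.481ms=2/3b +519.481ms=2/3b
3) 1038.961ms=4/3b +519.481ms=2/3b
4) 1558.442ms=2b +1168.831ms=3/2b
5) 2727.273ms=7/2b +194.805ms=1/4b
6) 2922.078ms=15/4b +194.805ms=1/4b
7) 3116.883ms=4b +1168.831ms=3/2b
8) 4285.714ms=11/2b +389.61ms=1/2b
9) 4675.325ms=6b +111.317ms=1/7b
10) 4786.642ms=43/7b +111.317ms=1/7b
11) 4897.959ms=44/7b +111.317ms=1/7b
12) 5009.276ms=45/7b +222.635ms=2/7b
13) 5231.911ms=47/7b +111.317ms=1/7b
14) 5343.228ms=48/7b +111.317ms=1/7b
15) 5454.545ms=7b +779.221ms=1b
Σ=8b of 8 (77bpm 2/4) — PASS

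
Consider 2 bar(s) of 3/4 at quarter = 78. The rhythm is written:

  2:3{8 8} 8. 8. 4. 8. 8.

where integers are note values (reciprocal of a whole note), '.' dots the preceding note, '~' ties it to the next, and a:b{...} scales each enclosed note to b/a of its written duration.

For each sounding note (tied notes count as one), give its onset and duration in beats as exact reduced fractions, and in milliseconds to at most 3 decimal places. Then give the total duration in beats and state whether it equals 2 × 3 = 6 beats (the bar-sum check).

1) 0.0ms=0b +576.923ms=3/4b
2) 576.923ms=3/4b +576.923ms=3/4b
3) 1153.846ms=3/2b +576.923ms=3/4b
4) 1730.769ms=9/4b +576.923ms=3/4b
5) 2307.692ms=3b +1153.846ms=3/2b
6) 3461.538ms=9/2b +576.923ms=3/4b
7) 4038.462ms=21/4b +576.923ms=3/4b
Σ=6b of 6 (78bpm 3/4) — PASS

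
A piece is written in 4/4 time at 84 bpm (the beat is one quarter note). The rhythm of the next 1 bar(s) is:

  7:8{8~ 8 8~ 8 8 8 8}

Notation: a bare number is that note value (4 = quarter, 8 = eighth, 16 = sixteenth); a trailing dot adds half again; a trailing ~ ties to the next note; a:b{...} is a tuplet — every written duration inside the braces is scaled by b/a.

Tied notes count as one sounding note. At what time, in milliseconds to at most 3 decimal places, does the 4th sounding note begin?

1. 0.0ms @ 0 + 816.327ms (8/7)
2. 816.327ms @ 8/7 + 816.327ms (8/7)
3. 1632.653ms @ 16/7 + 408.163ms (4/7)
4. 2040.816ms @ 20/7 + 408.163ms (4/7)
5. 2448.98ms @ 24/7 + 408.163ms (4/7)

note 4 onset = 20/7b = 2040.816ms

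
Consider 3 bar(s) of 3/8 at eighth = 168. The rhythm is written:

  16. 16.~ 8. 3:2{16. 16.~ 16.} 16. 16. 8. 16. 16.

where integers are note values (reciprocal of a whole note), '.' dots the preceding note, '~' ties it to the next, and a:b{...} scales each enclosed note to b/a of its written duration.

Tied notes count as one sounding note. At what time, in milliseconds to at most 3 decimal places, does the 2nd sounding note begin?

1. 0.0ms @ 0 + 267.857ms (3/4)
2. 267.857ms @ 3/4 + 803.571ms (9/4)
3. 1071.429ms @ 3 + 178.571ms (1/2)
4. 1250.0ms @ 7/2 + 357.143ms (1)
5. 1607.143ms @ 9/2 + 267.857ms (3/4)
6. 1875.0ms @ 21/4 + 267.857ms (3/4)
7. 2142.857ms @ 6 + 535.714ms (3/2)
8. 2678.571ms @ 15/2 + 267.857ms (3/4)
9. 2946.429ms @ 33/4 + 267.857ms (3/4)

note 2 onset = 3/4b = 267.857ms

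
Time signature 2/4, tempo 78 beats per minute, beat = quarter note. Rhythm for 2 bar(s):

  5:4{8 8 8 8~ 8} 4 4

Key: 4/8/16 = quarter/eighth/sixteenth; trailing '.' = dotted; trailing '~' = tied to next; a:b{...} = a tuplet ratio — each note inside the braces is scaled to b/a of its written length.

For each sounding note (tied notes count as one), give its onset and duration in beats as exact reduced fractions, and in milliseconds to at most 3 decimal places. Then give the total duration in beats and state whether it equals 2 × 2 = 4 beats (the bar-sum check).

1) 0.0ms=0b +307.692ms=2/5b
2) 307.692ms=2/5b +307.692ms=2/5b
3) 615.385ms=4/5b +307.692ms=2/5b
4) 923.077ms=6/5b +615.385ms=4/5b
5) 1538.462ms=2b +769.231ms=1b
6) 2307.692ms=3b +769.231ms=1b
Σ=4b of 4 (78bpm 2/4) — PASS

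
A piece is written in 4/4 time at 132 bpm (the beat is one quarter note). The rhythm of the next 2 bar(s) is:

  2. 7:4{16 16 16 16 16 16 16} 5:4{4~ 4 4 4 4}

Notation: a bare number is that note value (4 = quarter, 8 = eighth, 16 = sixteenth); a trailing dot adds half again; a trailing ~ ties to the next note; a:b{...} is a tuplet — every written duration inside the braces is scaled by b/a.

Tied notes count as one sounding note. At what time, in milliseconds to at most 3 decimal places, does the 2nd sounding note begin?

note 2 onset = 3b = 1363.636ms

1. 0.0ms @ 0 + 1363.636ms (3)
2. 1363.636ms @ 3 + 64.935ms (1/7)
3. 1428.571ms @ 22/7 + 64.935ms (1/7)
4. 1493.506ms @ 23/7 + 64.935ms (1/7)
5. 1558.442ms @ 24/7 + 64.935ms (1/7)
6. 1623.377ms @ 25/7 + 64.935ms (1/7)
7. 1688.312ms @ 26/7 + 64.935ms (1/7)
8. 1753.247ms @ 27/7 + 64.935ms (1/7)
9. 1818.182ms @ 4 + 727.273ms (8/5)
10. 2545.455ms @ 28/5 + 363.636ms (4/5)
11. 2909.091ms @ 32/5 + 363.636ms (4/5)
12. 3272.727ms @ 36/5 + 363.636ms (4/5)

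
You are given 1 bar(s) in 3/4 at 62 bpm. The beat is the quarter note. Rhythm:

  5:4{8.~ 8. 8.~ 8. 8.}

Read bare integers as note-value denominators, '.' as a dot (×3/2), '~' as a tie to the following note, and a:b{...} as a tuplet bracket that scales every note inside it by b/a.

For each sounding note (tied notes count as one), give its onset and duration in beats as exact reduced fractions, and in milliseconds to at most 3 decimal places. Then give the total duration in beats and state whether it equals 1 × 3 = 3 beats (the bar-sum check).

1) 0.0ms=0b +1161.29ms=6/5b
2) 1161.29ms=6/5b +1161.29ms=6/5b
3) 2322.581ms=12/5b +580.645ms=3/5b
Σ=3b of 3 (62bpm 3/4) — PASS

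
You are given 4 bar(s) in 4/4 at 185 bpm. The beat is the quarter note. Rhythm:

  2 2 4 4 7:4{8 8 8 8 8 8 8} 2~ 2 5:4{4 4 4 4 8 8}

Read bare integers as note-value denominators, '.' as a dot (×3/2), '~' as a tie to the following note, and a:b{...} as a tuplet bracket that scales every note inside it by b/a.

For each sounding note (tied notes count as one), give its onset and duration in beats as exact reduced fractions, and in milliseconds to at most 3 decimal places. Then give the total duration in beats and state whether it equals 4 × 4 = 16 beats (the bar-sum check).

1) 0.0ms=0b +648.649ms=2b
2) 648.649ms=2b +648.649ms=2b
3) 1297.297ms=4b +324.324ms=1b
4) 1621.622ms=5b +324.324ms=1b
5) 1945.946ms=6b +92.664ms=2/7b
6) 2038.61ms=44/7b +92.664ms=2/7b
7) 2131.274ms=46/7b +92.664ms=2/7b
8) 2223.938ms=48/7b +92.664ms=2/7b
9) 2316.602ms=50/7b +92.664ms=2/7b
10) 2409.266ms=52/7b +92.664ms=2/7b
11) 2501.931ms=54/7b +92.664ms=2/7b
12) 2594.595ms=8b +1297.297ms=4b
13) 3891.892ms=12b +259.459ms=4/5b
14) 4151.351ms=64/5b +259.459ms=4/5b
15) 4410.811ms=68/5b +259.459ms=4/5b
16) 4670.27ms=72/5b +259.459ms=4/5b
17) 4929.73ms=76/5b +129.73ms=2/5b
18) 5059.459ms=78/5b +129.73ms=2/5b
Σ=16b of 16 (185bpm 4/4) — PASS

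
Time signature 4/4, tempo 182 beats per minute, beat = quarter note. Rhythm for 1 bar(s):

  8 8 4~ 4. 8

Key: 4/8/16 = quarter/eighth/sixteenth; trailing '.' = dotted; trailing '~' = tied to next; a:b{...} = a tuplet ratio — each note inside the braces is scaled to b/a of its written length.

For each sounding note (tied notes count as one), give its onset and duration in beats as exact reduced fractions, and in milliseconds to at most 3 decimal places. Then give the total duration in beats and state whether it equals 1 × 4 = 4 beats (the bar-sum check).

1) 0.0ms=0b +164.835ms=1/2b
2) 164.835ms=1/2b +164.835ms=1/2b
3) 329.67ms=1b +824.176ms=5/2b
4) 1153.846ms=7/2b +164.835ms=1/2b
Σ=4b of 4 (182bpm 4/4) — PASS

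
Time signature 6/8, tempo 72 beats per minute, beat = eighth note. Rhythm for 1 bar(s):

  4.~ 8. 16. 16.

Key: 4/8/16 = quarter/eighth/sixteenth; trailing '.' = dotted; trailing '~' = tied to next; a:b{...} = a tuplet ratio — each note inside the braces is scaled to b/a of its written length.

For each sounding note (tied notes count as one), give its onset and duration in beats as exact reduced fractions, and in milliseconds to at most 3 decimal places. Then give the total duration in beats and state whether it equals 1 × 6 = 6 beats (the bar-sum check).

1) 0.0ms=0b +3750.0ms=9/2b
2) 3750.0ms=9/2b +625.0ms=3/4b
3) 4375.0ms=21/4b +625.0ms=3/4b
Σ=6b of 6 (72bpm 6/8) — PASS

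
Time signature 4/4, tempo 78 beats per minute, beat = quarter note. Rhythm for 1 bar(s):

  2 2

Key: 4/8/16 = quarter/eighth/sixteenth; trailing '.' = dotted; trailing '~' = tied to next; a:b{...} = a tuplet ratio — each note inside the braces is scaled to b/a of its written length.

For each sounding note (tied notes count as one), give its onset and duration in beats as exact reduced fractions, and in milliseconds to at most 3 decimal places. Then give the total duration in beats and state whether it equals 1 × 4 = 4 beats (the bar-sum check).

1) 0.0ms=0b +1538.462ms=2b
2) 1538.462ms=2b +1538.462ms=2b
Σ=4b of 4 (78bpm 4/4) — PASS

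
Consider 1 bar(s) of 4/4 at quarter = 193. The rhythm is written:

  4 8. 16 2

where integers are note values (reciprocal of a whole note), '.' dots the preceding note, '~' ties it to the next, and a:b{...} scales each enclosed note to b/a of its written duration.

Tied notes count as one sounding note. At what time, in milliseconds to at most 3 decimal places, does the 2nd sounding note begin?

note 2 onset = 1b = 310.881ms

1. 0.0ms @ 0 + 310.881ms (1)
2. 310.881ms @ 1 + 233.161ms (3/4)
3. 544.041ms @ 7/4 + 77.72ms (1/4)
4. 621.762ms @ 2 + 621.762ms (2)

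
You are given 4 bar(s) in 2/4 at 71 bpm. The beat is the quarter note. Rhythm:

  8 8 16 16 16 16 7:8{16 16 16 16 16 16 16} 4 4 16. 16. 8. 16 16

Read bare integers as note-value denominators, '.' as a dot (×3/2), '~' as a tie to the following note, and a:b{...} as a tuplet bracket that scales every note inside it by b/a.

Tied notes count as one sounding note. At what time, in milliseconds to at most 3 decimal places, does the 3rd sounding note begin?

note 3 onset = 1b = 845.07ms

1. 0.0ms @ 0 + 422.535ms (1/2)
2. 422.535ms @ 1/2 + 422.535ms (1/2)
3. 845.07ms @ 1 + 211.268ms (1/4)
4. 1056.338ms @ 5/4 + 211.268ms (1/4)
5. 1267.606ms @ 3/2 + 211.268ms (1/4)
6. 1478.873ms @ 7/4 + 211.268ms (1/4)
7. 1690.141ms @ 2 + 241.449ms (2/7)
8. 1931.59ms @ 16/7 + 241.449ms (2/7)
9. 2173.038ms @ 18/7 + 241.449ms (2/7)
10. 2414.487ms @ 20/7 + 241.449ms (2/7)
11. 2655.936ms @ 22/7 + 241.449ms (2/7)
12. 2897.384ms @ 24/7 + 241.449ms (2/7)
13. 3138.833ms @ 26/7 + 241.449ms (2/7)
14. 3380.282ms @ 4 + 845.07ms (1)
15. 4225.352ms @ 5 + 845.07ms (1)
16. 5070.423ms @ 6 + 316.901ms (3/8)
17. 5387.324ms @ 51/8 + 316.901ms (3/8)
18. 5704.225ms @ 27/4 + 633.803ms (3/4)
19. 6338.028ms @ 15/2 + 211.268ms (1/4)
20. 6549.296ms @ 31/4 + 211.268ms (1/4)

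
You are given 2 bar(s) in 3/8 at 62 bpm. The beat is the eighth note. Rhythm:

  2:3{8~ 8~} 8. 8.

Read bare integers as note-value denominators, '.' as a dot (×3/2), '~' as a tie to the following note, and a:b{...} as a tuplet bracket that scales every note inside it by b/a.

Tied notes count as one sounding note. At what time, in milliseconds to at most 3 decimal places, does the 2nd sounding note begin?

note 2 onset = 9/2b = 4354.839ms

1. 0.0ms @ 0 + 4354.839ms (9/2)
2. 4354.839ms @ 9/2 + 1451.613ms (3/2)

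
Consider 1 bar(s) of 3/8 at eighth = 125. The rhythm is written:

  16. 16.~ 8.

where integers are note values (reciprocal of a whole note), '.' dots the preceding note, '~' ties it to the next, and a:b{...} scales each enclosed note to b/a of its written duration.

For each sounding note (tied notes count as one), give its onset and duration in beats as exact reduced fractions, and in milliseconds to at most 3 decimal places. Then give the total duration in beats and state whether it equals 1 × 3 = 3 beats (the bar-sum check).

1) 0.0ms=0b +360.0ms=3/4b
2) 360.0ms=3/4b +1080.0ms=9/4b
Σ=3b of 3 (125bpm 3/8) — PASS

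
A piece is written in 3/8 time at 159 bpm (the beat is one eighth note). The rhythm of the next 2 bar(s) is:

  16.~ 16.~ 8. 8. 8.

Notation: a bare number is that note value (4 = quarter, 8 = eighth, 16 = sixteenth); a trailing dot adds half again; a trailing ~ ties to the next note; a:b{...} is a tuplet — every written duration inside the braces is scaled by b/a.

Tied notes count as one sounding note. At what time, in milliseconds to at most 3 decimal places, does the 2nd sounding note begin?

1. 0.0ms @ 0 + 1132.075ms (3)
2. 1132.075ms @ 3 + 566.038ms (3/2)
3. 1698.113ms @ 9/2 + 566.038ms (3/2)

note 2 onset = 3b = 1132.075ms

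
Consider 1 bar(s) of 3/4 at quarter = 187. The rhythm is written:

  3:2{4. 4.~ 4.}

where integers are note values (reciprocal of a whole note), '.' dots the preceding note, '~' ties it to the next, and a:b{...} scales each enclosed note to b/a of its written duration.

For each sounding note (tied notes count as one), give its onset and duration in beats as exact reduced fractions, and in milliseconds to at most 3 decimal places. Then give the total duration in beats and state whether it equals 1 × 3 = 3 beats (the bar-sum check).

1) 0.0ms=0b +320.856ms=1b
2) 320.856ms=1b +641.711ms=2b
Σ=3b of 3 (187bpm 3/4) — PASS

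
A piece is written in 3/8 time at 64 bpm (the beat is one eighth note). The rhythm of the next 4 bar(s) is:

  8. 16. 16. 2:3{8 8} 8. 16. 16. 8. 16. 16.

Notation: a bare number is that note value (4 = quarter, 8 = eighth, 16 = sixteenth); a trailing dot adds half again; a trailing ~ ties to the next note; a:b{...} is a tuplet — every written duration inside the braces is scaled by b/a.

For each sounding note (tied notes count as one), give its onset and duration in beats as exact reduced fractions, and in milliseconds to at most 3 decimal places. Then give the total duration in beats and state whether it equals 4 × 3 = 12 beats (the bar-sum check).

1) 0.0ms=0b +1406.25ms=3/2b
2) 1406.25ms=3/2b +703.125ms=3/4b
3) 2109.375ms=9/4b +703.125ms=3/4b
4) 2812.5ms=3b +1406.25ms=3/2b
5) 4218.75ms=9/2b +1406.25ms=3/2b
6) 5625.0ms=6b +1406.25ms=3/2b
7) 7031.25ms=15/2b +703.125ms=3/4b
8) 7734.375ms=33/4b +703.125ms=3/4b
9) 8437.5ms=9b +1406.25ms=3/2b
10) 9843.75ms=21/2b +703.125ms=3/4b
11) 10546.875ms=45/4b +703.125ms=3/4b
Σ=12b of 12 (64bpm 3/8) — PASS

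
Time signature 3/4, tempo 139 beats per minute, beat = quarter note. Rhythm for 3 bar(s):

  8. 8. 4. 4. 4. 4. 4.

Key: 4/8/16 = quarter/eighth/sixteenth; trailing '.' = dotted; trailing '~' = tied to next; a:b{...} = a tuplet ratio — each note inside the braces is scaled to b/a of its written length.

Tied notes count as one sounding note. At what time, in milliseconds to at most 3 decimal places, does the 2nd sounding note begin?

note 2 onset = 3/4b = 323.741ms

1. 0.0ms @ 0 + 323.741ms (3/4)
2. 323.741ms @ 3/4 + 323.741ms (3/4)
3. 647.482ms @ 3/2 + 647.482ms (3/2)
4. 1294.964ms @ 3 + 647.482ms (3/2)
5. 1942.446ms @ 9/2 + 647.482ms (3/2)
6. 2589.928ms @ 6 + 647.482ms (3/2)
7. 3237.41ms @ 15/2 + 647.482ms (3/2)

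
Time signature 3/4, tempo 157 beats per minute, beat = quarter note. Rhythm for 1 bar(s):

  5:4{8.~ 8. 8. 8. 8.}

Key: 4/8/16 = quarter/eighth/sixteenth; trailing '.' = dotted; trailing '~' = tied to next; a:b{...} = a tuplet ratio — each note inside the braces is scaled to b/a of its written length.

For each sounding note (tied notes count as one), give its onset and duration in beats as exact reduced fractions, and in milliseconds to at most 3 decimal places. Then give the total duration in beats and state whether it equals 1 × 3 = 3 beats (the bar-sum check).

1) 0.0ms=0b +458.599ms=6/5b
2) 458.599ms=6/5b +229.299ms=3/5b
3) 687.898ms=9/5b +229.299ms=3/5b
4) 917.197ms=12/5b +229.299ms=3/5b
Σ=3b of 3 (157bpm 3/4) — PASS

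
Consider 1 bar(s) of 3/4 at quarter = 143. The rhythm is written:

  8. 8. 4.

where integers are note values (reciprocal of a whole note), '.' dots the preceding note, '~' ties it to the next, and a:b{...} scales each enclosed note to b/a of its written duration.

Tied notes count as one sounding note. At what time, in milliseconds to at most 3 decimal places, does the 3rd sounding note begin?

note 3 onset = 3/2b = 629.371ms

1. 0.0ms @ 0 + 314.685ms (3/4)
2. 314.685ms @ 3/4 + 314.685ms (3/4)
3. 629.371ms @ 3/2 + 629.371ms (3/2)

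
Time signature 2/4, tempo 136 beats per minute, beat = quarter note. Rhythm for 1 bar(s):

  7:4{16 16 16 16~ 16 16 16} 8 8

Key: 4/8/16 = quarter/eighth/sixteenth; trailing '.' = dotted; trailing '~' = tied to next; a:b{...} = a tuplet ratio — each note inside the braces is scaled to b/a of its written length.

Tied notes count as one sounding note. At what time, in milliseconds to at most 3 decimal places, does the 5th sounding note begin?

1. 0.0ms @ 0 + 63.025ms (1/7)
2. 63.025ms @ 1/7 + 63.025ms (1/7)
3. 126.05ms @ 2/7 + 63.025ms (1/7)
4. 189.076ms @ 3/7 + 126.05ms (2/7)
5. 315.126ms @ 5/7 + 63.025ms (1/7)
6. 378.151ms @ 6/7 + 63.025ms (1/7)
7. 441.176ms @ 1 + 220.588ms (1/2)
8. 661.765ms @ 3/2 + 220.588ms (1/2)

note 5 onset = 5/7b = 315.126ms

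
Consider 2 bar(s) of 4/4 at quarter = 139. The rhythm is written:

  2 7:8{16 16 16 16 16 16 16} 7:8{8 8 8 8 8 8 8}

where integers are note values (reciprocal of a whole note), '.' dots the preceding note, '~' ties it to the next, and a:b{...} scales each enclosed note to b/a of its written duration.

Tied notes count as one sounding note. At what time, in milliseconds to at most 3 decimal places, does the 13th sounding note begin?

1. 0.0ms @ 0 + 863.309ms (2)
2. 863.309ms @ 2 + 123.33ms (2/7)
3. 986.639ms @ 16/7 + 123.33ms (2/7)
4. 1109.969ms @ 18/7 + 123.33ms (2/7)
5. 1233.299ms @ 20/7 + 123.33ms (2/7)
6. 1356.629ms @ 22/7 + 123.33ms (2/7)
7. 1479.959ms @ 24/7 + 123.33ms (2/7)
8. 1603.289ms @ 26/7 + 123.33ms (2/7)
9. 1726.619ms @ 4 + 246.66ms (4/7)
10. 1973.279ms @ 32/7 + 246.66ms (4/7)
11. 2219.938ms @ 36/7 + 246.66ms (4/7)
12. 2466.598ms @ 40/7 + 246.66ms (4/7)
13. 2713.258ms @ 44/7 + 246.66ms (4/7)
14. 2959.918ms @ 48/7 + 246.66ms (4/7)
15. 3206.578ms @ 52/7 + 246.66ms (4/7)

note 13 onset = 44/7b = 2713.258ms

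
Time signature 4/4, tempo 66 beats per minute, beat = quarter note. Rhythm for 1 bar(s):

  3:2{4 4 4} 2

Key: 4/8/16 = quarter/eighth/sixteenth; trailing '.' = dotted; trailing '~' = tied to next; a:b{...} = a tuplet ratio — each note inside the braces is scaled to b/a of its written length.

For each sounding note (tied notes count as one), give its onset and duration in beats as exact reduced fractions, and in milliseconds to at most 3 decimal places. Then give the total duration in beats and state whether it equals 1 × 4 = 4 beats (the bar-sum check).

1) 0.0ms=0b +606.061ms=2/3b
2) 606.061ms=2/3b +606.061ms=2/3b
3) 1212.121ms=4/3b +606.061ms=2/3b
4) 1818.182ms=2b +1818.182ms=2b
Σ=4b of 4 (66bpm 4/4) — PASS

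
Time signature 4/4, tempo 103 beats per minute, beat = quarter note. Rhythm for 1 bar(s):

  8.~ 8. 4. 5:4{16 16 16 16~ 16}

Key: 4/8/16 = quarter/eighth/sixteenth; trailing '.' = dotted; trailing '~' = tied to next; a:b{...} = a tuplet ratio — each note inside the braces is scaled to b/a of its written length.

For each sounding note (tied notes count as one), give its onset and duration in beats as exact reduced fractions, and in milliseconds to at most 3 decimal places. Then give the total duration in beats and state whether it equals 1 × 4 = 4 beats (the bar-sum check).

1) 0.0ms=0b +873.786ms=3/2b
2) 873.786ms=3/2b +873.786ms=3/2b
3) 1747.573ms=3b +116.505ms=1/5b
4) 1864.078ms=16/5b +116.505ms=1/5b
5) 1980.583ms=17/5b +116.505ms=1/5b
6) 2097.087ms=18/5b +233.01ms=2/5b
Σ=4b of 4 (103bpm 4/4) — PASS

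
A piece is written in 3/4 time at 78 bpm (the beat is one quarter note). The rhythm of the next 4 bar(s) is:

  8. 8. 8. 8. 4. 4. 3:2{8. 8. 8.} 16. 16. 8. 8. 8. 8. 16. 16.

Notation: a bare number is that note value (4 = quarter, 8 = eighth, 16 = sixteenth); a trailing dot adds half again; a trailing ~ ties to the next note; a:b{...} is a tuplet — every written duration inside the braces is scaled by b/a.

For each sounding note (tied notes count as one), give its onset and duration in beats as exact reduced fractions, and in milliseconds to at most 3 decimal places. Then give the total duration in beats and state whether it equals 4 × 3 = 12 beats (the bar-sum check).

1) 0.0ms=0b +576.923ms=3/4b
2) 576.923ms=3/4b +576.923ms=3/4b
3) 1153.846ms=3/2b +576.923ms=3/4b
4) 1730.769ms=9/4b +576.923ms=3/4b
5) 2307.692ms=3b +1153.846ms=3/2b
6) 3461.538ms=9/2b +1153.846ms=3/2b
7) 4615.385ms=6b +384.615ms=1/2b
8) 5000.0ms=13/2b +384.615ms=1/2b
9) 5384.615ms=7b +384.615ms=1/2b
10) 5769.231ms=15/2b +288.462ms=3/8b
11) 6057.692ms=63/8b +288.462ms=3/8b
12) 6346.154ms=33/4b +576.923ms=3/4b
13) 6923.077ms=9b +576.923ms=3/4b
14) 7500.0ms=39/4b +576.923ms=3/4b
15) 8076.923ms=21/2b +576.923ms=3/4b
16) 8653.846ms=45/4b +288.462ms=3/8b
17) 8942.308ms=93/8b +288.462ms=3/8b
Σ=12b of 12 (78bpm 3/4) — PASS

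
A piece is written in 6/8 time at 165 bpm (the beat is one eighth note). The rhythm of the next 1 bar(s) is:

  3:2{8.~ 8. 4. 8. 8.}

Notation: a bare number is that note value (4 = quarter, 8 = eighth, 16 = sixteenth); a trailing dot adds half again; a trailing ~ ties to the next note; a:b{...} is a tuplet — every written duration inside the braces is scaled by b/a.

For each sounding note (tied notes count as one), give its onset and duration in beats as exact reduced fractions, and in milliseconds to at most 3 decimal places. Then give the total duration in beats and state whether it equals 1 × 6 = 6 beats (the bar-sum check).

1) 0.0ms=0b +727.273ms=2b
2) 727.273ms=2b +727.273ms=2b
3) 1454.545ms=4b +363.636ms=1b
4) 1818.182ms=5b +363.636ms=1b
Σ=6b of 6 (165bpm 6/8) — PASS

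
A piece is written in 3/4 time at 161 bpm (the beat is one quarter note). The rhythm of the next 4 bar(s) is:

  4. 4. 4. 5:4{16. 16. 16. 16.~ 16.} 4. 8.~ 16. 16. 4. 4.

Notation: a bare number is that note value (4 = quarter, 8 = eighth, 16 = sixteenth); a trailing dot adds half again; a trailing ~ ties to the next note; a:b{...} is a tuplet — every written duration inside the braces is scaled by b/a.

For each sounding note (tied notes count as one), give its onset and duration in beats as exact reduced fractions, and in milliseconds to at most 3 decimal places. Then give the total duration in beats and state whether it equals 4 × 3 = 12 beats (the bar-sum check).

1) 0.0ms=0b +559.006ms=3/2b
2) 559.006ms=3/2b +559.006ms=3/2b
3) 1118.012ms=3b +559.006ms=3/2b
4) 1677.019ms=9/2b +111.801ms=3/10b
5) 1788.82ms=24/5b +111.801ms=3/10b
6) 1900.621ms=51/10b +111.801ms=3/10b
7) 2012.422ms=27/5b +223.602ms=3/5b
8) 2236.025ms=6b +559.006ms=3/2b
9) 2795.031ms=15/2b +419.255ms=9/8b
10) 3214.286ms=69/8b +139.752ms=3/8b
11) 3354.037ms=9b +559.006ms=3/2b
12) 3913.043ms=21/2b +559.006ms=3/2b
Σ=12b of 12 (161bpm 3/4) — PASS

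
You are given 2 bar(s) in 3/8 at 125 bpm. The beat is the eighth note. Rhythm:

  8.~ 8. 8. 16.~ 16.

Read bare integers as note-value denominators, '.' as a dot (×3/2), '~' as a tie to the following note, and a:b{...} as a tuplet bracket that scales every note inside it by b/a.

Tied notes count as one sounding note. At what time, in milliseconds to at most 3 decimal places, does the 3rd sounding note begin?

1. 0.0ms @ 0 + 1440.0ms (3)
2. 1440.0ms @ 3 + 720.0ms (3/2)
3. 2160.0ms @ 9/2 + 720.0ms (3/2)

note 3 onset = 9/2b = 2160.0ms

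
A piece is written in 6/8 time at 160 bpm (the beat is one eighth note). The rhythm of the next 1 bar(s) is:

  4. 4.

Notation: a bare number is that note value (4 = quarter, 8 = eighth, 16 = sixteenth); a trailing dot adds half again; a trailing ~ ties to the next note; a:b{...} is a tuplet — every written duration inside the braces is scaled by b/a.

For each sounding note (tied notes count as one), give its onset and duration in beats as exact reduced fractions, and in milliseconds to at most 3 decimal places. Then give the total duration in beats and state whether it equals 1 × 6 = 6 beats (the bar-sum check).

1) 0.0ms=0b +1125.0ms=3b
2) 1125.0ms=3b +1125.0ms=3b
Σ=6b of 6 (160bpm 6/8) — PASS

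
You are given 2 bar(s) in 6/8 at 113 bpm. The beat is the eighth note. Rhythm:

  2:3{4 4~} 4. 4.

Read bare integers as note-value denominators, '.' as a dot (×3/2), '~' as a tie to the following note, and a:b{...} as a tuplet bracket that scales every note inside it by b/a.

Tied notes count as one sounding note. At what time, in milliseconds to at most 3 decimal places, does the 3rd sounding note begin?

note 3 onset = 9b = 4778.761ms

1. 0.0ms @ 0 + 1592.92ms (3)
2. 1592.92ms @ 3 + 3185.841ms (6)
3. 4778.761ms @ 9 + 1592.92ms (3)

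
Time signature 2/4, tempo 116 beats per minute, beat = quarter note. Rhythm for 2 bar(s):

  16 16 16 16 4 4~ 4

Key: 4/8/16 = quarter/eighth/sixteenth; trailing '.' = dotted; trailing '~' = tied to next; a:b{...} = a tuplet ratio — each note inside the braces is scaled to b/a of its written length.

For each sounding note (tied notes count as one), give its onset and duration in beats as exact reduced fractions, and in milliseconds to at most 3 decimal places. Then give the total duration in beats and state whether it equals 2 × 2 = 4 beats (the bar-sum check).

1) 0.0ms=0b +129.31ms=1/4b
2) 129.31ms=1/4b +129.31ms=1/4b
3) 258.621ms=1/2b +129.31ms=1/4b
4) 387.931ms=3/4b +129.31ms=1/4b
5) 517.241ms=1b +517.241ms=1b
6) 1034.483ms=2b +1034.483ms=2b
Σ=4b of 4 (116bpm 2/4) — PASS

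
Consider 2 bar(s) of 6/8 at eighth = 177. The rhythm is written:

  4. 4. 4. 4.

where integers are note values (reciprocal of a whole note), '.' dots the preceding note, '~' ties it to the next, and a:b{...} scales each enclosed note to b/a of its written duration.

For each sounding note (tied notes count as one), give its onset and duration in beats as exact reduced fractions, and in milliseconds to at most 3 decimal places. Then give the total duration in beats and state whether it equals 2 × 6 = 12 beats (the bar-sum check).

1) 0.0ms=0b +1016.949ms=3b
2) 1016.949ms=3b +1016.949ms=3b
3) 2033.898ms=6b +1016.949ms=3b
4) 3050.847ms=9b +1016.949ms=3b
Σ=12b of 12 (177bpm 6/8) — PASS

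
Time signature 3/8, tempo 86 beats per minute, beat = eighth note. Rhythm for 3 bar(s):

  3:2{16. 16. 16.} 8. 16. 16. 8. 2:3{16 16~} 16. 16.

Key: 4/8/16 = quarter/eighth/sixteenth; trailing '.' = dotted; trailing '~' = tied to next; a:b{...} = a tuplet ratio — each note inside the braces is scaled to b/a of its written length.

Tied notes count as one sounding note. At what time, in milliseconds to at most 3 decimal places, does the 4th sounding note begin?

1. 0.0ms @ 0 + 348.837ms (1/2)
2. 348.837ms @ 1/2 + 348.837ms (1/2)
3. 697.674ms @ 1 + 348.837ms (1/2)
4. 1046.512ms @ 3/2 + 1046.512ms (3/2)
5. 2093.023ms @ 3 + 523.256ms (3/4)
6. 2616.279ms @ 15/4 + 523.256ms (3/4)
7. 3139.535ms @ 9/2 + 1046.512ms (3/2)
8. 4186.047ms @ 6 + 523.256ms (3/4)
9. 4709.302ms @ 27/4 + 1046.512ms (3/2)
10. 5755.814ms @ 33/4 + 523.256ms (3/4)

note 4 onset = 3/2b = 1046.512ms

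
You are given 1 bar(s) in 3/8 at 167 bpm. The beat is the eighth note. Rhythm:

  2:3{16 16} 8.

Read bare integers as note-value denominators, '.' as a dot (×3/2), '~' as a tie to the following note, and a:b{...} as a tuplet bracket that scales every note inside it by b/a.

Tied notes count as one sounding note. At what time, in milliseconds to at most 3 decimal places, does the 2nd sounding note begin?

note 2 onset = 3/4b = 269.461ms

1. 0.0ms @ 0 + 269.461ms (3/4)
2. 269.461ms @ 3/4 + 269.461ms (3/4)
3. 538.922ms @ 3/2 + 538.922ms (3/2)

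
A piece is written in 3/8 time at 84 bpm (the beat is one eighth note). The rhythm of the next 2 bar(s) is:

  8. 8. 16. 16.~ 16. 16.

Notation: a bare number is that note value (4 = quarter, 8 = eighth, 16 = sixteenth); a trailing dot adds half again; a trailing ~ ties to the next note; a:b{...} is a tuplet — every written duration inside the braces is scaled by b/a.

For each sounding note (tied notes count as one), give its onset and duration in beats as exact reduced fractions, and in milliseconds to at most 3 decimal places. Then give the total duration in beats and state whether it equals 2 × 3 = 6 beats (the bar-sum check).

1) 0.0ms=0b +1071.429ms=3/2b
2) 1071.429ms=3/2b +1071.429ms=3/2b
3) 2142.857ms=3b +535.714ms=3/4b
4) 2678.571ms=15/4b +1071.429ms=3/2b
5) 3750.0ms=21/4b +535.714ms=3/4b
Σ=6b of 6 (84bpm 3/8) — PASS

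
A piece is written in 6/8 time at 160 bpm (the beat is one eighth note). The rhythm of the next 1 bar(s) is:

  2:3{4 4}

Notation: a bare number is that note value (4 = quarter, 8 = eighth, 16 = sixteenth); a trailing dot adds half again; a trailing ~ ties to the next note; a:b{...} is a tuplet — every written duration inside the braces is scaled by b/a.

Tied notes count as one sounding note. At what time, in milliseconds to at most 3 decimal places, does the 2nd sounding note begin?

note 2 onset = 3b = 1125.0ms

1. 0.0ms @ 0 + 1125.0ms (3)
2. 1125.0ms @ 3 + 1125.0ms (3)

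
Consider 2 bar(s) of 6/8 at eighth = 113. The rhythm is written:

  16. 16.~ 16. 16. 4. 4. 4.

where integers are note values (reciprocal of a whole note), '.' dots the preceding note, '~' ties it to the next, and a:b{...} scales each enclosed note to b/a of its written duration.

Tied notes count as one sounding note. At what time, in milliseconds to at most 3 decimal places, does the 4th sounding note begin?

1. 0.0ms @ 0 + 398.23ms (3/4)
2. 398.23ms @ 3/4 + 796.46ms (3/2)
3. 1194.69ms @ 9/4 + 398.23ms (3/4)
4. 1592.92ms @ 3 + 1592.92ms (3)
5. 3185.841ms @ 6 + 1592.92ms (3)
6. 4778.761ms @ 9 + 1592.92ms (3)

note 4 onset = 3b = 1592.92ms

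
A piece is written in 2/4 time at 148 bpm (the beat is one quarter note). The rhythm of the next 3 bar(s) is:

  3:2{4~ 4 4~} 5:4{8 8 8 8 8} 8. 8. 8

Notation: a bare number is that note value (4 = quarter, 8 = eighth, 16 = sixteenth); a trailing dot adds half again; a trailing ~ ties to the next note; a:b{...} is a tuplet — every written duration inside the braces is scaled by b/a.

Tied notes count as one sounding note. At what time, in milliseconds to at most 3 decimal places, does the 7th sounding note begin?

1. 0.0ms @ 0 + 540.541ms (4/3)
2. 540.541ms @ 4/3 + 432.432ms (16/15)
3. 972.973ms @ 12/5 + 162.162ms (2/5)
4. 1135.135ms @ 14/5 + 162.162ms (2/5)
5. 1297.297ms @ 16/5 + 162.162ms (2/5)
6. 1459.459ms @ 18/5 + 162.162ms (2/5)
7. 1621.622ms @ 4 + 304.054ms (3/4)
8. 1925.676ms @ 19/4 + 304.054ms (3/4)
9. 2229.73ms @ 11/2 + 202.703ms (1/2)

note 7 onset = 4b = 1621.622ms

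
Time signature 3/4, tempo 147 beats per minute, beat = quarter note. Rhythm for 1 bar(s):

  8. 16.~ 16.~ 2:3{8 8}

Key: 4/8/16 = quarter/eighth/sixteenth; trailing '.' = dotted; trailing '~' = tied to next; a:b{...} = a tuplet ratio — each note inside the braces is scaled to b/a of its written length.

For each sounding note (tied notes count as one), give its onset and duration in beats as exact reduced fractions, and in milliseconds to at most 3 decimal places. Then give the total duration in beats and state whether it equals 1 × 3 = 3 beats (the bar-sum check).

1) 0.0ms=0b +306.122ms=3/4b
2) 306.122ms=3/4b +612.245ms=3/2b
3) 918.367ms=9/4b +306.122ms=3/4b
Σ=3b of 3 (147bpm 3/4) — PASS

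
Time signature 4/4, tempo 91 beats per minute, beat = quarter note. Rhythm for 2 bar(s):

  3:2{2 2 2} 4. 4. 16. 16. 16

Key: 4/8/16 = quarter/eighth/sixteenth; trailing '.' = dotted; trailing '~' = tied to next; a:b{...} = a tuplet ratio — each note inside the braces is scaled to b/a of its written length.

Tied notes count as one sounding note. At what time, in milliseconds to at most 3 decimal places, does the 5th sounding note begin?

note 5 onset = 11/2b = 3626.374ms

1. 0.0ms @ 0 + 879.121ms (4/3)
2. 879.121ms @ 4/3 + 879.121ms (4/3)
3. 1758.242ms @ 8/3 + 879.121ms (4/3)
4. 2637.363ms @ 4 + 989.011ms (3/2)
5. 3626.374ms @ 11/2 + 989.011ms (3/2)
6. 4615.385ms @ 7 + 247.253ms (3/8)
7. 4862.637ms @ 59/8 + 247.253ms (3/8)
8. 5109.89ms @ 31/4 + 164.835ms (1/4)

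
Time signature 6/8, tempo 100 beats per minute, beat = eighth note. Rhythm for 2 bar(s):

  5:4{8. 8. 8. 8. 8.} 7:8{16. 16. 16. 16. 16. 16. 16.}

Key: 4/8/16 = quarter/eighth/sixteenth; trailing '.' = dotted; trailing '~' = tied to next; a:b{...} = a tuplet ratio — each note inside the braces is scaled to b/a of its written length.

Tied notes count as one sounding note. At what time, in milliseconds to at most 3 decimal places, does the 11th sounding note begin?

1. 0.0ms @ 0 + 720.0ms (6/5)
2. 720.0ms @ 6/5 + 720.0ms (6/5)
3. 1440.0ms @ 12/5 + 720.0ms (6/5)
4. 2160.0ms @ 18/5 + 720.0ms (6/5)
5. 2880.0ms @ 24/5 + 720.0ms (6/5)
6. 3600.0ms @ 6 + 514.286ms (6/7)
7. 4114.286ms @ 48/7 + 514.286ms (6/7)
8. 4628.571ms @ 54/7 + 514.286ms (6/7)
9. 5142.857ms @ 60/7 + 514.286ms (6/7)
10. 5657.143ms @ 66/7 + 514.286ms (6/7)
11. 6171.429ms @ 72/7 + 514.286ms (6/7)
12. 6685.714ms @ 78/7 + 514.286ms (6/7)

note 11 onset = 72/7b = 6171.429ms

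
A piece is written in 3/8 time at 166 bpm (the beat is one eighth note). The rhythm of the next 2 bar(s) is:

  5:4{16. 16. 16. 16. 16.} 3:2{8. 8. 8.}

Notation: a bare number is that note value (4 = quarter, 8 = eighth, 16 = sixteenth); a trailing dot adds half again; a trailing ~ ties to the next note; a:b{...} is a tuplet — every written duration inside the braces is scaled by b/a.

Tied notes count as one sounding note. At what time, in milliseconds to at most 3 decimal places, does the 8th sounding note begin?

note 8 onset = 5b = 1807.229ms

1. 0.0ms @ 0 + 216.867ms (3/5)
2. 216.867ms @ 3/5 + 216.867ms (3/5)
3. 433.735ms @ 6/5 + 216.867ms (3/5)
4. 650.602ms @ 9/5 + 216.867ms (3/5)
5. 867.47ms @ 12/5 + 216.867ms (3/5)
6. 1084.337ms @ 3 + 361.446ms (1)
7. 1445.783ms @ 4 + 361.446ms (1)
8. 1807.229ms @ 5 + 361.446ms (1)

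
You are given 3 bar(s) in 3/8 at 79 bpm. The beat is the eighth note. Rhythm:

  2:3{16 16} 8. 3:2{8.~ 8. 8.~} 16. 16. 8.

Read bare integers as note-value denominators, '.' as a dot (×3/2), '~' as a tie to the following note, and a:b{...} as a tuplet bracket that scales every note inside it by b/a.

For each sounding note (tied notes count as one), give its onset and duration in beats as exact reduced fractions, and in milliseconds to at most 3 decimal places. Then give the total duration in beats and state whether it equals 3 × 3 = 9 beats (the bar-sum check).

1) 0.0ms=0b +569.62ms=3/4b
2) 569.62ms=3/4b +569.62ms=3/4b
3) 1139.241ms=3/2b +1139.241ms=3/2b
4) 2278.481ms=3b +1518.987ms=2b
5) 3797.468ms=5b +1329.114ms=7/4b
6) 5126.582ms=27/4b +569.62ms=3/4b
7) 5696.203ms=15/2b +1139.241ms=3/2b
Σ=9b of 9 (79bpm 3/8) — PASS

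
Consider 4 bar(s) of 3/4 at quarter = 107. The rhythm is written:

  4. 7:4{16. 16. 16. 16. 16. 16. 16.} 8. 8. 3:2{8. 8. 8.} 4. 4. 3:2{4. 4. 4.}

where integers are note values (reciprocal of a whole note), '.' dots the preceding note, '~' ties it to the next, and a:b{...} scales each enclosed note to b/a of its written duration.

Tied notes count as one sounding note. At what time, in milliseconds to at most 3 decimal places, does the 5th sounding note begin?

1. 0.0ms @ 0 + 841.121ms (3/2)
2. 841.121ms @ 3/2 + 120.16ms (3/14)
3. 961.282ms @ 12/7 + 120.16ms (3/14)
4. 1081.442ms @ 27/14 + 120.16ms (3/14)
5. 1201.602ms @ 15/7 + 120.16ms (3/14)
6. 1321.762ms @ 33/14 + 120.16ms (3/14)
7. 1441.923ms @ 18/7 + 120.16ms (3/14)
8. 1562.083ms @ 39/14 + 120.16ms (3/14)
9. 1682.243ms @ 3 + 420.561ms (3/4)
10. 2102.804ms @ 15/4 + 420.561ms (3/4)
11. 2523.364ms @ 9/2 + 280.374ms (1/2)
12. 2803.738ms @ 5 + 280.374ms (1/2)
13. 3084.112ms @ 11/2 + 280.374ms (1/2)
14. 3364.486ms @ 6 + 841.121ms (3/2)
15. 4205.607ms @ 15/2 + 841.121ms (3/2)
16. 5046.729ms @ 9 + 560.748ms (1)
17. 5607.477ms @ 10 + 560.748ms (1)
18. 6168.224ms @ 11 + 560.748ms (1)

note 5 onset = 15/7b = 1201.602ms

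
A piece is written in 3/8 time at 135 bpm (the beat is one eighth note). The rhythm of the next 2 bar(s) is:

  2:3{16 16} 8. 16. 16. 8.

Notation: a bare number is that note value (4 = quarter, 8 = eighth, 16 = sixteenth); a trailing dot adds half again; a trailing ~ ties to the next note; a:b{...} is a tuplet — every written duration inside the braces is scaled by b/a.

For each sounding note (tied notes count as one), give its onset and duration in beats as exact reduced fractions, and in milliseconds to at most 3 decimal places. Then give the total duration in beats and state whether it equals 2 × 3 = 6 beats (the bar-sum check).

1) 0.0ms=0b +333.333ms=3/4b
2) 333.333ms=3/4b +333.333ms=3/4b
3) 666.667ms=3/2b +666.667ms=3/2b
4) 1333.333ms=3b +333.333ms=3/4b
5) 1666.667ms=15/4b +333.333ms=3/4b
6) 2000.0ms=9/2b +666.667ms=3/2b
Σ=6b of 6 (135bpm 3/8) — PASS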